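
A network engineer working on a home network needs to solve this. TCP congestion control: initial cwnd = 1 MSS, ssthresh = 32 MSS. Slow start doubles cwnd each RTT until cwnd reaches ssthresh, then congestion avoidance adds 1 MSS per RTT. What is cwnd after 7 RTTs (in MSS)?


RTT 0: cwnd = 1 MSS (initial)
RTT 1: cwnd = 2 MSS (slow start, doubled)
RTT 2: cwnd = 4 MSS (slow start, doubled)
RTT 3: cwnd = 8 MSS (slow start, doubled)
RTT 4: cwnd = 16 MSS (slow start, doubled)
RTT 5: cwnd = 32 MSS (slow start, doubled)
RTT 6: cwnd = 33 MSS (congestion avoidance, +1)
RTT 7: cwnd = 34 MSS (congestion avoidance, +1)

34


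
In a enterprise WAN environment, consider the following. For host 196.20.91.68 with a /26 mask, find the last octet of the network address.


Given: IP = 196.20.91.68, prefix = /26
Subnet mask = 255.255.255.192
Last octet of IP: 68
Last octet of mask: 192
Network last octet = 68 AND 192 = 64

64


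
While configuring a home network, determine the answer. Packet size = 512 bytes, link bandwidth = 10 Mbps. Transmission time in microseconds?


Given: packet = 512 bytes, bandwidth = 10 Mbps
Packet in bits = 512 * 8 = 4096 bits
Bandwidth = 10 * 10^6 = 10000000 bps
Time = 4096 / 10000000 seconds
Time in us = 4096 * 10^6 / 10000000 = 409.6

409.6


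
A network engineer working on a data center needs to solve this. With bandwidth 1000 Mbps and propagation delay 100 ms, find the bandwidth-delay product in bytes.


Given: bandwidth = 1000 Mbps, delay = 100 ms
BDP in bits = 1000 * 10^6 * 100 / 1000
BDP in bits = 100000000
BDP in bytes = 100000000 / 8 = 12500000

12500000


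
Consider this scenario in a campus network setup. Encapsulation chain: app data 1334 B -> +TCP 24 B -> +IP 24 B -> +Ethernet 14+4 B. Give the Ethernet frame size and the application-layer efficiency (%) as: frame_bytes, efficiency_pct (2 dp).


TCP segment = 1334 + 24 = 1358 B
IP packet = 1358 + 24 = 1382 B
Ethernet frame = 1382 + 14 + 4 = 1400 B
Efficiency = app / frame = 1334 / 1400 = 0.952857 = 95.2857% -> 95.29% (2 dp)

1400, 95.29


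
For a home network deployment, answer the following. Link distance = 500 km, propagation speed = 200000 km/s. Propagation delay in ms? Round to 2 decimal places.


Given: distance = 500 km, speed = 200000 km/s
Delay = distance / speed = 500 / 200000 seconds
Delay in ms = 500 * 1000 / 200000
Delay = 2.5000 ms
Rounded to 2 dp = 2.50 ms

2.50


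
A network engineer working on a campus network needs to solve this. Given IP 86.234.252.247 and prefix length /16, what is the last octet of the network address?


Given: IP = 86.234.252.247, prefix = /16
Subnet mask = 255.255.0.0
Last octet of IP: 247
Last octet of mask: 0
Network last octet = 247 AND 0 = 0

0


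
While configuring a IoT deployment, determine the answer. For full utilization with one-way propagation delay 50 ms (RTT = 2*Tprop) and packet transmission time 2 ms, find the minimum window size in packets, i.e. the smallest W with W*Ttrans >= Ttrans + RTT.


Given: Ttrans = 2 ms, RTT = 100 ms (= 2 * Tprop, Tprop = 50 ms)
Time until first ACK returns = Ttrans + RTT = 2 + 100 = 102 ms
Need W * Ttrans >= Ttrans + RTT  ->  W >= (Ttrans + RTT) / Ttrans
(Ttrans + RTT) / Ttrans = 102 / 2 = 51
W_min = ceil(51) = 51

51


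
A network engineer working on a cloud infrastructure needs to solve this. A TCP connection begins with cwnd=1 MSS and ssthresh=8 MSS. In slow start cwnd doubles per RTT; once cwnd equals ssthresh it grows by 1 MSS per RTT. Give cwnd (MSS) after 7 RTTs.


RTT 0: cwnd = 1 MSS (initial)
RTT 1: cwnd = 2 MSS (slow start, doubled)
RTT 2: cwnd = 4 MSS (slow start, doubled)
RTT 3: cwnd = 8 MSS (slow start, doubled)
RTT 4: cwnd = 9 MSS (congestion avoidance, +1)
RTT 5: cwnd = 10 MSS (congestion avoidance, +1)
RTT 6: cwnd = 11 MSS (congestion avoidance, +1)
RTT 7: cwnd = 12 MSS (congestion avoidance, +1)

12


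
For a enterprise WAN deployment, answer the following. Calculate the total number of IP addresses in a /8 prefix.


Given: CIDR prefix /8
Host bits = 32 - 8 = 24
Total addresses = 2^24 = 16777216

16777216


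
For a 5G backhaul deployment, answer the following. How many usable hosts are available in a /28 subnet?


Given: subnet mask /28
Host bits = 32 - 28 = 4
Total addresses = 2^4 = 16
Usable hosts = 16 - 2 (network + broadcast) = 14

14


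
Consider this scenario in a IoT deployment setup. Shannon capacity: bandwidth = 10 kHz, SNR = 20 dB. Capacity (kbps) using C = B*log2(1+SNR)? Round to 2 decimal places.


Given: B = 10 kHz, SNR = 20 dB
SNR linear = 10^(20/10) = 100
1 + SNR = 101
log2(101) = 6.6582114828
C = 10 * 1000 * 6.6582114828 = 66582.1148 bps
C = 66.582115 kbps -> 66.58 kbps (2 dp)

66.58


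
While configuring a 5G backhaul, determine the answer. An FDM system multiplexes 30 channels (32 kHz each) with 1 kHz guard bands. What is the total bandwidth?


Given: 30 channels, 32 kHz each, guard = 1 kHz
Channel bandwidth = 30 * 32 = 960 kHz
Guard bands = 29 gaps * 1 kHz = 29 kHz
Total = 960 + 29 = 989 kHz

989


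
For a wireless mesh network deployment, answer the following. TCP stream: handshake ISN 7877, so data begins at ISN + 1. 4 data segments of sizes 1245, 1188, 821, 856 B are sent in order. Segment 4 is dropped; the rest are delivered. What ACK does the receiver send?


SYN uses sequence number 7877; first data byte = ISN + 1 = 7878.
Segment 1: SEQ = 7878, len = 1245 B, covers [7878, 9122]
Segment 2: SEQ = 9123, len = 1188 B, covers [9123, 10310]
Segment 3: SEQ = 10311, len = 821 B, covers [10311, 11131]
Segment 4: SEQ = 11132, len = 856 B, covers [11132, 11987] [LOST]
In-order data received: bytes [7878, 11131] (segments 1..3).
Segment 4 missing -> gap begins at byte 11132.
Cumulative ACK = next expected in-order byte = 7878 + 1245 + 1188 + 821 = 11132

11132


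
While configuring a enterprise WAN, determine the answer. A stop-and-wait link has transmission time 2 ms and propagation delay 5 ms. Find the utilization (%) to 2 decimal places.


Given: Ttrans = 2 ms, Tprop = 5 ms
RTT = 2 * Tprop = 2 * 5 = 10 ms
U = Ttrans / (Ttrans + RTT)
U = 2 / (2 + 10)
U = 2 / 12 = 0.166667
U% = 16.67%

16.67


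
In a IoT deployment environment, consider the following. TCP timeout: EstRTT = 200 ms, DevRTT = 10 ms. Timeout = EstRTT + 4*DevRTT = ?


Given: EstRTT = 200 ms, DevRTT = 10 ms
Timeout = EstRTT + 4 * DevRTT
4 * DevRTT = 4 * 10 = 40
Timeout = 200 + 40 = 240 ms

240


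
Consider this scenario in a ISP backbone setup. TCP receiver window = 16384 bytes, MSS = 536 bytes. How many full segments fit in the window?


Given: RWND = 16384 bytes, MSS = 536 bytes
Full segments = floor(RWND / MSS)
Full segments = floor(16384 / 536)
Full segments = floor(30.5672) = 30

30


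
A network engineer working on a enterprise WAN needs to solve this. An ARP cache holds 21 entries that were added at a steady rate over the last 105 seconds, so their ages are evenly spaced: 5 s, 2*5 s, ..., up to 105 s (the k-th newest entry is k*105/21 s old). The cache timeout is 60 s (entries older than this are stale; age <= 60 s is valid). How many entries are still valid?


Ages are k * 105/21 s for k = 1..21 (spacing = 5.0000 s).
Entry k is valid iff k * 105/21 <= 60 iff k <= 21 * 60 / 105 = 12.0000
n_valid = floor(12.0000) = 12
(n_stale = 21 - 12 = 9)

12


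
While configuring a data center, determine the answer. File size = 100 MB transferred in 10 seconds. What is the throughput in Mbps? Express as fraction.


Given: file = 100 MB, time = 10 s
File in Mb = 100 * 8 = 800 Mb
Throughput = 800 / 10 Mbps
Throughput = 80 Mbps

80


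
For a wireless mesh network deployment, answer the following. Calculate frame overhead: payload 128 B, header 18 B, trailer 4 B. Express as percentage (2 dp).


Given: payload = 128 B, header = 18 B, trailer = 4 B
Overhead bytes = header + trailer = 18 + 4 = 22
Total frame = payload + overhead = 128 + 22 = 150
Overhead % = 22 / 150 * 100 = 14.6667% -> 14.67% (2 dp)

14.67


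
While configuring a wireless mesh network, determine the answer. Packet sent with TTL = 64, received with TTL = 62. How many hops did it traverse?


Given: initial TTL = 64, received TTL = 62
Hops = initial TTL - received TTL
Hops = 64 - 62 = 2

2


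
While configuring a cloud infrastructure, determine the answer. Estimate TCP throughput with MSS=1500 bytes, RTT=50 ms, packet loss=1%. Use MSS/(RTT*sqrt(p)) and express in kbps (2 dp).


Given: MSS = 1500 bytes, RTT = 50 ms, loss = 1%
RTT in seconds = 50 / 1000 = 0.05
Loss rate = 1% = 0.01
sqrt(loss) = sqrt(0.01) = 0.1
Throughput (bytes/s) = 1500 / (0.05 * 0.1) = 300000.0000
Throughput (kbps) = 300000.0000 * 8 / 1000 = 2400.000000 -> 2400.00 kbps (2 dp)

2400.00


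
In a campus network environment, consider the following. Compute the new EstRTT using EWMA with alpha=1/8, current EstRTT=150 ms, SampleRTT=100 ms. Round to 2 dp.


Given: EstRTT = 150 ms, SampleRTT = 100 ms, alpha = 1/8
New EstRTT = (1 - alpha) * EstRTT + alpha * SampleRTT
(7/8) * 150 = 131.25
(1/8) * 100 = 12.5
New EstRTT = 131.25 + 12.5 = 143.75 ms -> 143.75 ms (2 dp)

143.75


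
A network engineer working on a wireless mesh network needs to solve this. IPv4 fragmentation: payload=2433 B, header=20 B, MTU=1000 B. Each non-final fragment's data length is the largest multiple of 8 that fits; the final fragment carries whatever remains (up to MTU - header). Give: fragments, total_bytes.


Max data per non-final fragment = floor((MTU - header)/8)*8 = floor((1000 - 20)/8)*8 = floor(980/8)*8 = 976 B
Final fragment needs no 8-byte alignment: it can carry up to MTU - header = 980 B
Non-final fragments needed = ceil((payload - 980) / 976) = ceil(1453/976) = ceil(1.4887) = 2
Number of fragments = 2 + 1 = 3
Fragment sizes (data): 2 * 976 B + 481 B (last, 481 <= 980 OK)
Total bytes sent = payload + n_frags * header = 2433 + 3*20 = 2433 + 60 = 2493 B

3, 2493


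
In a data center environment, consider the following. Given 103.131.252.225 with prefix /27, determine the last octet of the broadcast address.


Given: IP = 103.131.252.225, prefix = /27
Host bits = 32 - 27 = 5
Network last octet = 225 AND mask = 224
Host part size = 2^5 - 1 = 31
Broadcast last octet = 224 OR 31 = 255

255


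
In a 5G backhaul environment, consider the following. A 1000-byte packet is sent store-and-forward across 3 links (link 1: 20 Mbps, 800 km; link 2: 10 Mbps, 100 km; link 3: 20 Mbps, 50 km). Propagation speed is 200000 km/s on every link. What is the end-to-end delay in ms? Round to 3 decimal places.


Packet = 1000 bytes = 8000 bits. Store-and-forward: sum (t_trans + t_prop) per link.
Link 1: t_trans = 8000/(20*10^6) s = 0.4000 ms; t_prop = 800/200000 s = 4.0000 ms; subtotal = 4.4000 ms
Link 2: t_trans = 8000/(10*10^6) s = 0.8000 ms; t_prop = 100/200000 s = 0.5000 ms; subtotal = 1.3000 ms
Link 3: t_trans = 8000/(20*10^6) s = 0.4000 ms; t_prop = 50/200000 s = 0.2500 ms; subtotal = 0.6500 ms
End-to-end = 4.4000 + 1.3000 + 0.6500 = 6.3500 ms -> 6.350 ms (3 dp)

6.350


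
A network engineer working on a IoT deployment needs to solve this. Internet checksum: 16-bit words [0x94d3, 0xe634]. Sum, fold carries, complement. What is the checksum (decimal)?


Given words: [0x94d3, 0xe634]
Step 1: Sum all words
Raw sum = 38099 + 58932 = 97031
Step 2: Fold carry: (31495 + 1) = 31496
One's complement = ~31496 & 0xFFFF = 34039

34039


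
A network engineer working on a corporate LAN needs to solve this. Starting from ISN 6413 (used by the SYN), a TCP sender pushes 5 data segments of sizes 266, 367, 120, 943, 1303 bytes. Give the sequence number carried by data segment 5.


The SYN occupies sequence number ISN = 6413, so the first data byte is ISN + 1 = 6414.
SEQ of data segment i = (ISN + 1) + sum of payload sizes of segments 1..i-1.
Segment 1: SEQ = 6414, payload = 266 bytes
Segment 2: SEQ = 6680, payload = 367 bytes
Segment 3: SEQ = 7047, payload = 120 bytes
Segment 4: SEQ = 7167, payload = 943 bytes
Segment 5: SEQ = 8110, payload = 1303 bytes
SEQ of segment 5 = 6414 + 266 + 367 + 120 + 943 = 8110

8110


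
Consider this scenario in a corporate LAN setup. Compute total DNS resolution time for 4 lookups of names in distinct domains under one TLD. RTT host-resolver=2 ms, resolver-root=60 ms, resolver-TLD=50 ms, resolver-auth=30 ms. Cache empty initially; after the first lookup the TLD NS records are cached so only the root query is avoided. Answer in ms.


Lookup 1 (cold cache): local + root + TLD + auth = 2 + 60 + 50 + 30 = 142 ms
Lookups 2..4 (TLD NS cached -> skip root; new domain -> still ask TLD and auth): local + TLD + auth = 2 + 50 + 30 = 82 ms each
Remaining 3 lookups: 3 * 82 = 246 ms
Total = 142 + 246 = 388 ms

388


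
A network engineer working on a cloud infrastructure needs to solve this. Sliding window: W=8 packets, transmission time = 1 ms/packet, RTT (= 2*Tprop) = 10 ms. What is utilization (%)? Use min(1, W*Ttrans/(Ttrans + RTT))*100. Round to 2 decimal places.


Given: W = 8, Ttrans = 1 ms, RTT = 10 ms (= 2 * Tprop, Tprop = 5 ms)
Cycle time = Ttrans + RTT = 1 + 10 = 11 ms (first packet sent until its ACK returns)
W * Ttrans = 8 * 1 = 8 ms of sending per cycle
W * Ttrans / (Ttrans + RTT) = 8 / 11 = 0.727273
U = min(1, 0.727273) = 0.727273
U% = 72.73%

72.73


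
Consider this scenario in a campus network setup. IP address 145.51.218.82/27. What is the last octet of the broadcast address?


Given: IP = 145.51.218.82, prefix = /27
Host bits = 32 - 27 = 5
Network last octet = 82 AND mask = 64
Host part size = 2^5 - 1 = 31
Broadcast last octet = 64 OR 31 = 95

95


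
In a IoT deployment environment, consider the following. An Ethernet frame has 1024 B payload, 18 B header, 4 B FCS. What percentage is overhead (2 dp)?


Given: payload = 1024 B, header = 18 B, trailer = 4 B
Overhead bytes = header + trailer = 18 + 4 = 22
Total frame = payload + overhead = 1024 + 22 = 1046
Overhead % = 22 / 1046 * 100 = 2.1033% -> 2.10% (2 dp)

2.10


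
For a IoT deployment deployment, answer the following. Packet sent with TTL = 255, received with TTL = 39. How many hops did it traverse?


Given: initial TTL = 255, received TTL = 39
Hops = initial TTL - received TTL
Hops = 255 - 39 = 216

216


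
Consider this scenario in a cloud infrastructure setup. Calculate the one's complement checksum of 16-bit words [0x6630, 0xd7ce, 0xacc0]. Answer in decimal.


Given words: [0x6630, 0xd7ce, 0xacc0]
Step 1: Sum all words
Raw sum = 26160 + 55246 + 44224 = 125630
Step 2: Fold carry: (60094 + 1) = 60095
One's complement = ~60095 & 0xFFFF = 5440

5440


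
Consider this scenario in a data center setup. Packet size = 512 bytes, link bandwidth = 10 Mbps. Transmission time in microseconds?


Given: packet = 512 bytes, bandwidth = 10 Mbps
Packet in bits = 512 * 8 = 4096 bits
Bandwidth = 10 * 10^6 = 10000000 bps
Time = 4096 / 10000000 seconds
Time in us = 4096 * 10^6 / 10000000 = 409.6

409.6


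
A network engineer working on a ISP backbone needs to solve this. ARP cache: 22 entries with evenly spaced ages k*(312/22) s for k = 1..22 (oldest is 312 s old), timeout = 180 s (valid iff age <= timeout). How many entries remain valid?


Ages are k * 312/22 s for k = 1..22 (spacing = 14.1818 s).
Entry k is valid iff k * 312/22 <= 180 iff k <= 22 * 180 / 312 = 12.6923
n_valid = floor(12.6923) = 12
(n_stale = 22 - 12 = 10)

12


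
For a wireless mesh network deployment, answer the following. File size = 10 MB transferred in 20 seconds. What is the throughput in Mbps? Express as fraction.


Given: file = 10 MB, time = 20 s
File in Mb = 10 * 8 = 80 Mb
Throughput = 80 / 20 Mbps
Throughput = 4 Mbps

4


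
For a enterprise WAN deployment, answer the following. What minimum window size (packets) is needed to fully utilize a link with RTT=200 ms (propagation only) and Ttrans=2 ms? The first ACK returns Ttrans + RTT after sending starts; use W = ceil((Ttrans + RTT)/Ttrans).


Given: Ttrans = 2 ms, RTT = 200 ms (= 2 * Tprop, Tprop = 100 ms)
Time until first ACK returns = Ttrans + RTT = 2 + 200 = 202 ms
Need W * Ttrans >= Ttrans + RTT  ->  W >= (Ttrans + RTT) / Ttrans
(Ttrans + RTT) / Ttrans = 202 / 2 = 101
W_min = ceil(101) = 101

101


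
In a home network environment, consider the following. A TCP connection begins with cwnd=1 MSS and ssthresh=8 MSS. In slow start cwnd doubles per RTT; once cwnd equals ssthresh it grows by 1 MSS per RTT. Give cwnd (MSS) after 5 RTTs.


RTT 0: cwnd = 1 MSS (initial)
RTT 1: cwnd = 2 MSS (slow start, doubled)
RTT 2: cwnd = 4 MSS (slow start, doubled)
RTT 3: cwnd = 8 MSS (slow start, doubled)
RTT 4: cwnd = 9 MSS (congestion avoidance, +1)
RTT 5: cwnd = 10 MSS (congestion avoidance, +1)

10


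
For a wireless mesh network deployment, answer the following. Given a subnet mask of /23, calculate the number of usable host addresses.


Given: subnet mask /23
Host bits = 32 - 23 = 9
Total addresses = 2^9 = 512
Usable hosts = 512 - 2 (network + broadcast) = 510

510


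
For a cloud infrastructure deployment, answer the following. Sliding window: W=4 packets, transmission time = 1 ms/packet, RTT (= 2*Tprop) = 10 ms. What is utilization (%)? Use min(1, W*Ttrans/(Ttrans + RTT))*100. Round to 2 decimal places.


Given: W = 4, Ttrans = 1 ms, RTT = 10 ms (= 2 * Tprop, Tprop = 5 ms)
Cycle time = Ttrans + RTT = 1 + 10 = 11 ms (first packet sent until its ACK returns)
W * Ttrans = 4 * 1 = 4 ms of sending per cycle
W * Ttrans / (Ttrans + RTT) = 4 / 11 = 0.363636
U = min(1, 0.363636) = 0.363636
U% = 36.36%

36.36


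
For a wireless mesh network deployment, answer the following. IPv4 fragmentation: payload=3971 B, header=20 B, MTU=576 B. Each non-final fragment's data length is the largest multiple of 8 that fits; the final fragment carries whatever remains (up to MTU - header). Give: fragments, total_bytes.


Max data per non-final fragment = floor((MTU - header)/8)*8 = floor((576 - 20)/8)*8 = floor(556/8)*8 = 552 B
Final fragment needs no 8-byte alignment: it can carry up to MTU - header = 556 B
Non-final fragments needed = ceil((payload - 556) / 552) = ceil(3415/552) = ceil(6.1866) = 7
Number of fragments = 7 + 1 = 8
Fragment sizes (data): 7 * 552 B + 107 B (last, 107 <= 556 OK)
Total bytes sent = payload + n_frags * header = 3971 + 8*20 = 3971 + 160 = 4131 B

8, 4131


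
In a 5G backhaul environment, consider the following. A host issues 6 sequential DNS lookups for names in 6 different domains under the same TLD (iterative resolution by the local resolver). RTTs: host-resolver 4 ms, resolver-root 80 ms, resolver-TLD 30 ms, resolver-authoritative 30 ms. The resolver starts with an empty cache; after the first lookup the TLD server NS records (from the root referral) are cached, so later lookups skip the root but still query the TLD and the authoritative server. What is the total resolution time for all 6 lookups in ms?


Lookup 1 (cold cache): local + root + TLD + auth = 4 + 80 + 30 + 30 = 144 ms
Lookups 2..6 (TLD NS cached -> skip root; new domain -> still ask TLD and auth): local + TLD + auth = 4 + 30 + 30 = 64 ms each
Remaining 5 lookups: 5 * 64 = 320 ms
Total = 144 + 320 = 464 ms

464


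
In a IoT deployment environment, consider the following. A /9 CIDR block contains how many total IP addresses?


Given: CIDR prefix /9
Host bits = 32 - 9 = 23
Total addresses = 2^23 = 8388608

8388608


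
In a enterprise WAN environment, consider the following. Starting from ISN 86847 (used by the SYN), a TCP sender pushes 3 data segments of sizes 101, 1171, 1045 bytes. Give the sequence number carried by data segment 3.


The SYN occupies sequence number ISN = 86847, so the first data byte is ISN + 1 = 86848.
SEQ of data segment i = (ISN + 1) + sum of payload sizes of segments 1..i-1.
Segment 1: SEQ = 86848, payload = 101 bytes
Segment 2: SEQ = 86949, payload = 1171 bytes
Segment 3: SEQ = 88120, payload = 1045 bytes
SEQ of segment 3 = 86848 + 101 + 1171 = 88120

88120


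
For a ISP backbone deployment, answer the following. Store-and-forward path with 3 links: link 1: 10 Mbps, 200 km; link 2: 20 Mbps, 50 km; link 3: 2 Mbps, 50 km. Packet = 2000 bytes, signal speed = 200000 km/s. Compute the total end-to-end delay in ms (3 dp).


Packet = 2000 bytes = 16000 bits. Store-and-forward: sum (t_trans + t_prop) per link.
Link 1: t_trans = 16000/(10*10^6) s = 1.6000 ms; t_prop = 200/200000 s = 1.0000 ms; subtotal = 2.6000 ms
Link 2: t_trans = 16000/(20*10^6) s = 0.8000 ms; t_prop = 50/200000 s = 0.2500 ms; subtotal = 1.0500 ms
Link 3: t_trans = 16000/(2*10^6) s = 8.0000 ms; t_prop = 50/200000 s = 0.2500 ms; subtotal = 8.2500 ms
End-to-end = 2.6000 + 1.0500 + 8.2500 = 11.9000 ms -> 11.900 ms (3 dp)

11.900


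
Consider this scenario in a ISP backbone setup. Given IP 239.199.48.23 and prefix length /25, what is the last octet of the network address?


Given: IP = 239.199.48.23, prefix = /25
Subnet mask = 255.255.255.128
Last octet of IP: 23
Last octet of mask: 128
Network last octet = 23 AND 128 = 0

0


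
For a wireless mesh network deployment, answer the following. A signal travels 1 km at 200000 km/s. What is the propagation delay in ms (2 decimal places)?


Given: distance = 1 km, speed = 200000 km/s
Delay = distance / speed = 1 / 200000 seconds
Delay in ms = 1 * 1000 / 200000
Delay = 0.0050 ms
Rounded to 2 dp = 0.01 ms

0.01


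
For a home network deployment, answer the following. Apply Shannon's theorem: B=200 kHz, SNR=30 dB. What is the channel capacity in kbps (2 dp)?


Given: B = 200 kHz, SNR = 30 dB
SNR linear = 10^(30/10) = 1000
1 + SNR = 1001
log2(1001) = 9.9672262588
C = 200 * 1000 * 9.9672262588 = 1993445.2518 bps
C = 1993.445252 kbps -> 1993.45 kbps (2 dp)

1993.45


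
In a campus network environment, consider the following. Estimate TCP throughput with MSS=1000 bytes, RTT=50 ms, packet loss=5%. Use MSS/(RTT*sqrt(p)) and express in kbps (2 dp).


Given: MSS = 1000 bytes, RTT = 50 ms, loss = 5%
RTT in seconds = 50 / 1000 = 0.05
Loss rate = 5% = 0.05
sqrt(loss) = sqrt(0.05) = 0.223606797750
Throughput (bytes/s) = 1000 / (0.05 * 0.223606797750) = 89442.7191
Throughput (kbps) = 89442.7191 * 8 / 1000 = 715.541753 -> 715.54 kbps (2 dp)

715.54


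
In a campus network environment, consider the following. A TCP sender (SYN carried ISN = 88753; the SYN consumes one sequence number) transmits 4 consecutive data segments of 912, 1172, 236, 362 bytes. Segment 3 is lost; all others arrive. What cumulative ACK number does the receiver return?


SYN uses sequence number 88753; first data byte = ISN + 1 = 88754.
Segment 1: SEQ = 88754, len = 912 B, covers [88754, 89665]
Segment 2: SEQ = 89666, len = 1172 B, covers [89666, 90837]
Segment 3: SEQ = 90838, len = 236 B, covers [90838, 91073] [LOST]
Segment 4: SEQ = 91074, len = 362 B, covers [91074, 91435]
In-order data received: bytes [88754, 90837] (segments 1..2).
Segment 3 missing -> gap begins at byte 90838; later segments buffered out of order.
Cumulative ACK = next expected in-order byte = 88754 + 912 + 1172 = 90838

90838


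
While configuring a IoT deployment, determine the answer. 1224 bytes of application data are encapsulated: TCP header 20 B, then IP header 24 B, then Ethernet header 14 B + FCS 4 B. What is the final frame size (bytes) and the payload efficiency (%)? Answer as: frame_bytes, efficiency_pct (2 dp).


TCP segment = 1224 + 20 = 1244 B
IP packet = 1244 + 24 = 1268 B
Ethernet frame = 1268 + 14 + 4 = 1286 B
Efficiency = app / frame = 1224 / 1286 = 0.951788 = 95.1788% -> 95.18% (2 dp)

1286, 95.18


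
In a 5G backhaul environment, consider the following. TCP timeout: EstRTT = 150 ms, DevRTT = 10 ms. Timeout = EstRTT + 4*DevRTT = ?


Given: EstRTT = 150 ms, DevRTT = 10 ms
Timeout = EstRTT + 4 * DevRTT
4 * DevRTT = 4 * 10 = 40
Timeout = 150 + 40 = 190 ms

190


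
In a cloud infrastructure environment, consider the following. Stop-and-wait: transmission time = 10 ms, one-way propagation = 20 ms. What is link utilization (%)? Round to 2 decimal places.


Given: Ttrans = 10 ms, Tprop = 20 ms
RTT = 2 * Tprop = 2 * 20 = 40 ms
U = Ttrans / (Ttrans + RTT)
U = 10 / (10 + 40)
U = 10 / 50 = 0.2
U% = 20.00%

20.00


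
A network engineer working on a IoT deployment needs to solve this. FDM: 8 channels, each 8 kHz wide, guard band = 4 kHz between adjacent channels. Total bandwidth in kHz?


Given: 8 channels, 8 kHz each, guard = 4 kHz
Channel bandwidth = 8 * 8 = 64 kHz
Guard bands = 7 gaps * 4 kHz = 28 kHz
Total = 64 + 28 = 92 kHz

92


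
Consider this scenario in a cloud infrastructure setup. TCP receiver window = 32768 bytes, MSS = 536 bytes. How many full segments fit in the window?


Given: RWND = 32768 bytes, MSS = 536 bytes
Full segments = floor(RWND / MSS)
Full segments = floor(32768 / 536)
Full segments = floor(61.1343) = 61

61


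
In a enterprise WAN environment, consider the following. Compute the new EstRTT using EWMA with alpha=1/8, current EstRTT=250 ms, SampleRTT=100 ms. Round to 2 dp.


Given: EstRTT = 250 ms, SampleRTT = 100 ms, alpha = 1/8
New EstRTT = (1 - alpha) * EstRTT + alpha * SampleRTT
(7/8) * 250 = 218.75
(1/8) * 100 = 12.5
New EstRTT = 218.75 + 12.5 = 231.25 ms -> 231.25 ms (2 dp)

231.25


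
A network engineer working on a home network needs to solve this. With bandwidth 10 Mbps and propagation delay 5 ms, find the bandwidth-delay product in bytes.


Given: bandwidth = 10 Mbps, delay = 5 ms
BDP in bits = 10 * 10^6 * 5 / 1000
BDP in bits = 50000
BDP in bytes = 50000 / 8 = 6250

6250


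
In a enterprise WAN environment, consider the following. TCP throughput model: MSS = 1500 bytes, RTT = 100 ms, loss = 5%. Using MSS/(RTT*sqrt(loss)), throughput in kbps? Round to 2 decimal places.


Given: MSS = 1500 bytes, RTT = 100 ms, loss = 5%
RTT in seconds = 100 / 1000 = 0.1
Loss rate = 5% = 0.05
sqrt(loss) = sqrt(0.05) = 0.223606797750
Throughput (bytes/s) = 1500 / (0.1 * 0.223606797750) = 67082.0393
Throughput (kbps) = 67082.0393 * 8 / 1000 = 536.656315 -> 536.66 kbps (2 dp)

536.66


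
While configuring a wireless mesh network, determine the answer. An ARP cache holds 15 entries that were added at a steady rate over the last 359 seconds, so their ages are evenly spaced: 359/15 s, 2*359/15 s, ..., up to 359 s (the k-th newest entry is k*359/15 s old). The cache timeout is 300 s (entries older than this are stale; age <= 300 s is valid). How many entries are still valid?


Ages are k * 359/15 s for k = 1..15 (spacing = 23.9333 s).
Entry k is valid iff k * 359/15 <= 300 iff k <= 15 * 300 / 359 = 12.5348
n_valid = floor(12.5348) = 12
(n_stale = 15 - 12 = 3)

12


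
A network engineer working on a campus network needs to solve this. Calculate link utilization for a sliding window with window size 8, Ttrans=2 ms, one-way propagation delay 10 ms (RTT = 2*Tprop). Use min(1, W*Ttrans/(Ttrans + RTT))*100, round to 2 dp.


Given: W = 8, Ttrans = 2 ms, RTT = 20 ms (= 2 * Tprop, Tprop = 10 ms)
Cycle time = Ttrans + RTT = 2 + 20 = 22 ms (first packet sent until its ACK returns)
W * Ttrans = 8 * 2 = 16 ms of sending per cycle
W * Ttrans / (Ttrans + RTT) = 16 / 22 = 0.727273
U = min(1, 0.727273) = 0.727273
U% = 72.73%

72.73


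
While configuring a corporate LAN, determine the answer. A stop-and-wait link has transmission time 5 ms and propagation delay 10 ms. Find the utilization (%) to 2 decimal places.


Given: Ttrans = 5 ms, Tprop = 10 ms
RTT = 2 * Tprop = 2 * 10 = 20 ms
U = Ttrans / (Ttrans + RTT)
U = 5 / (5 + 20)
U = 5 / 25 = 0.2
U% = 20.00%

20.00


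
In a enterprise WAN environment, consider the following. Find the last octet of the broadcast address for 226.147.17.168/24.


Given: IP = 226.147.17.168, prefix = /24
Host bits = 32 - 24 = 8
Network last octet = 168 AND mask = 0
Host part size = 2^8 - 1 = 255
Broadcast last octet = 0 OR 255 = 255

255


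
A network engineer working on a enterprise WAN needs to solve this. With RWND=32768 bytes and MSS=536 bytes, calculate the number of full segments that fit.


Given: RWND = 32768 bytes, MSS = 536 bytes
Full segments = floor(RWND / MSS)
Full segments = floor(32768 / 536)
Full segments = floor(61.1343) = 61

61


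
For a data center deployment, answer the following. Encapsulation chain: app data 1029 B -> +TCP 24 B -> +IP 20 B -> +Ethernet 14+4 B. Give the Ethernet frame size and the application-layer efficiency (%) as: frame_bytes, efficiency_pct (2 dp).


TCP segment = 1029 + 24 = 1053 B
IP packet = 1053 + 20 = 1073 B
Ethernet frame = 1073 + 14 + 4 = 1091 B
Efficiency = app / frame = 1029 / 1091 = 0.943171 = 94.3171% -> 94.32% (2 dp)

1091, 94.32


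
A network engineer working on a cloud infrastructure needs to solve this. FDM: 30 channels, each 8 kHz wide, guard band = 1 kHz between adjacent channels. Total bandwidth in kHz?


Given: 30 channels, 8 kHz each, guard = 1 kHz
Channel bandwidth = 30 * 8 = 240 kHz
Guard bands = 29 gaps * 1 kHz = 29 kHz
Total = 240 + 29 = 269 kHz

269


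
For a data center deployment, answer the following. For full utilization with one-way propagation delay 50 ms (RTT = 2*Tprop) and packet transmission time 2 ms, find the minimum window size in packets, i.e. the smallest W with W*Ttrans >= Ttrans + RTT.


Given: Ttrans = 2 ms, RTT = 100 ms (= 2 * Tprop, Tprop = 50 ms)
Time until first ACK returns = Ttrans + RTT = 2 + 100 = 102 ms
Need W * Ttrans >= Ttrans + RTT  ->  W >= (Ttrans + RTT) / Ttrans
(Ttrans + RTT) / Ttrans = 102 / 2 = 51
W_min = ceil(51) = 51

51


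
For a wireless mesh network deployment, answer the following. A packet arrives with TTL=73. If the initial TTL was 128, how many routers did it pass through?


Given: initial TTL = 128, received TTL = 73
Hops = initial TTL - received TTL
Hops = 128 - 73 = 55

55


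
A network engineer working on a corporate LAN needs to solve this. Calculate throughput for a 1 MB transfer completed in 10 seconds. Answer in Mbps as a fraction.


Given: file = 1 MB, time = 10 s
File in Mb = 1 * 8 = 8 Mb
Throughput = 8 / 10 Mbps
Throughput = 4/5 Mbps

4/5


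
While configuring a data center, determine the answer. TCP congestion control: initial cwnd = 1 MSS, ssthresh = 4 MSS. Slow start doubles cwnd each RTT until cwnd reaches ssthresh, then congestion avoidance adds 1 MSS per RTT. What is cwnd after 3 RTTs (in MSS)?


RTT 0: cwnd = 1 MSS (initial)
RTT 1: cwnd = 2 MSS (slow start, doubled)
RTT 2: cwnd = 4 MSS (slow start, doubled)
RTT 3: cwnd = 5 MSS (congestion avoidance, +1)

5


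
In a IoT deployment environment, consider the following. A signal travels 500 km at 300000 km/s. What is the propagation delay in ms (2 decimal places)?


Given: distance = 500 km, speed = 300000 km/s
Delay = distance / speed = 500 / 300000 seconds
Delay in ms = 500 * 1000 / 300000
Delay = 1.6667 ms
Rounded to 2 dp = 1.67 ms

1.67


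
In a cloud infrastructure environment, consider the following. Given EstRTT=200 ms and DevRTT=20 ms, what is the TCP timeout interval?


Given: EstRTT = 200 ms, DevRTT = 20 ms
Timeout = EstRTT + 4 * DevRTT
4 * DevRTT = 4 * 20 = 80
Timeout = 200 + 80 = 280 ms

280


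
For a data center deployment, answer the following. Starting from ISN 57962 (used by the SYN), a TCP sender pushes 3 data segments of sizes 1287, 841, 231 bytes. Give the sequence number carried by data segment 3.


The SYN occupies sequence number ISN = 57962, so the first data byte is ISN + 1 = 57963.
SEQ of data segment i = (ISN + 1) + sum of payload sizes of segments 1..i-1.
Segment 1: SEQ = 57963, payload = 1287 bytes
Segment 2: SEQ = 59250, payload = 841 bytes
Segment 3: SEQ = 60091, payload = 231 bytes
SEQ of segment 3 = 57963 + 1287 + 841 = 60091

60091


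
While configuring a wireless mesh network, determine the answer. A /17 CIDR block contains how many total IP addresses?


Given: CIDR prefix /17
Host bits = 32 - 17 = 15
Total addresses = 2^15 = 32768

32768


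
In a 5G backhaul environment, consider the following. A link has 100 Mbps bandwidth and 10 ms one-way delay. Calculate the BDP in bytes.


Given: bandwidth = 100 Mbps, delay = 10 ms
BDP in bits = 100 * 10^6 * 10 / 1000
BDP in bits = 1000000
BDP in bytes = 1000000 / 8 = 125000

125000


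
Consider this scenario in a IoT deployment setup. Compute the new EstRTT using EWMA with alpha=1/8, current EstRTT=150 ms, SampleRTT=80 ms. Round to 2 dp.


Given: EstRTT = 150 ms, SampleRTT = 80 ms, alpha = 1/8
New EstRTT = (1 - alpha) * EstRTT + alpha * SampleRTT
(7/8) * 150 = 131.25
(1/8) * 80 = 10
New EstRTT = 131.25 + 10 = 141.25 ms -> 141.25 ms (2 dp)

141.25


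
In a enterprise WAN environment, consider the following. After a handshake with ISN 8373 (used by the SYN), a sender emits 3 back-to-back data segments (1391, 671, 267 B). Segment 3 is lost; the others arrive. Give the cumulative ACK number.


SYN uses sequence number 8373; first data byte = ISN + 1 = 8374.
Segment 1: SEQ = 8374, len = 1391 B, covers [8374, 9764]
Segment 2: SEQ = 9765, len = 671 B, covers [9765, 10435]
Segment 3: SEQ = 10436, len = 267 B, covers [10436, 10702] [LOST]
In-order data received: bytes [8374, 10435] (segments 1..2).
Segment 3 missing -> gap begins at byte 10436.
Cumulative ACK = next expected in-order byte = 8374 + 1391 + 671 = 10436

10436


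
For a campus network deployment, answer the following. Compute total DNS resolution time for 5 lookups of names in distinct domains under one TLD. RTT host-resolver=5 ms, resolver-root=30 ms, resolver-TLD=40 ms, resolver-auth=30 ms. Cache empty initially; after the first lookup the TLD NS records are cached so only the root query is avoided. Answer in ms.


Lookup 1 (cold cache): local + root + TLD + auth = 5 + 30 + 40 + 30 = 105 ms
Lookups 2..5 (TLD NS cached -> skip root; new domain -> still ask TLD and auth): local + TLD + auth = 5 + 40 + 30 = 75 ms each
Remaining 4 lookups: 4 * 75 = 300 ms
Total = 105 + 300 = 405 ms

405


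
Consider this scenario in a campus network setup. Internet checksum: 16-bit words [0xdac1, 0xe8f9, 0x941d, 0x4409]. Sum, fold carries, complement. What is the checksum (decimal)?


Given words: [0xdac1, 0xe8f9, 0x941d, 0x4409]
Step 1: Sum all words
Raw sum = 56001 + 59641 + 37917 + 17417 = 170976
Step 2: Fold carry: (39904 + 2) = 39906
One's complement = ~39906 & 0xFFFF = 25629

25629


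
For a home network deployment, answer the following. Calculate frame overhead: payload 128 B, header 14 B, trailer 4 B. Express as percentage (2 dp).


Given: payload = 128 B, header = 14 B, trailer = 4 B
Overhead bytes = header + trailer = 14 + 4 = 18
Total frame = payload + overhead = 128 + 18 = 146
Overhead % = 18 / 146 * 100 = 12.3288% -> 12.33% (2 dp)

12.33


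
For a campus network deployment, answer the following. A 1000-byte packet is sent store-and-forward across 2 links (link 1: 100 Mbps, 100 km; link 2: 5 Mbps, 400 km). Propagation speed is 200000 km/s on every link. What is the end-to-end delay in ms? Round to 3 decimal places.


Packet = 1000 bytes = 8000 bits. Store-and-forward: sum (t_trans + t_prop) per link.
Link 1: t_trans = 8000/(100*10^6) s = 0.0800 ms; t_prop = 100/200000 s = 0.5000 ms; subtotal = 0.5800 ms
Link 2: t_trans = 8000/(5*10^6) s = 1.6000 ms; t_prop = 400/200000 s = 2.0000 ms; subtotal = 3.6000 ms
End-to-end = 0.5800 + 3.6000 = 4.1800 ms -> 4.180 ms (3 dp)

4.180


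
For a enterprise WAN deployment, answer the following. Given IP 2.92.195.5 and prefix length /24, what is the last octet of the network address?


Given: IP = 2.92.195.5, prefix = /24
Subnet mask = 255.255.255.0
Last octet of IP: 5
Last octet of mask: 0
Network last octet = 5 AND 0 = 0

0


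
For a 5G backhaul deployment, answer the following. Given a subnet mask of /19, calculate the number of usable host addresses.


Given: subnet mask /19
Host bits = 32 - 19 = 13
Total addresses = 2^13 = 8192
Usable hosts = 8192 - 2 (network + broadcast) = 8190

8190


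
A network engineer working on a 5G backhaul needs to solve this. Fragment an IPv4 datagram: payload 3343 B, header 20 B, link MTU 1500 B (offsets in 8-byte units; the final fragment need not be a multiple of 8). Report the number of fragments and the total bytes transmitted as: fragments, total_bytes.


Max data per non-final fragment = floor((MTU - header)/8)*8 = floor((1500 - 20)/8)*8 = floor(1480/8)*8 = 1480 B
Final fragment needs no 8-byte alignment: it can carry up to MTU - header = 1480 B
Non-final fragments needed = ceil((payload - 1480) / 1480) = ceil(1863/1480) = ceil(1.2588) = 2
Number of fragments = 2 + 1 = 3
Fragment sizes (data): 2 * 1480 B + 383 B (last, 383 <= 1480 OK)
Total bytes sent = payload + n_frags * header = 3343 + 3*20 = 3343 + 60 = 3403 B

3, 3403


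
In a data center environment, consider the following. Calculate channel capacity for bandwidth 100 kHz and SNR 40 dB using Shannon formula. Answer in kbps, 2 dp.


Given: B = 100 kHz, SNR = 40 dB
SNR linear = 10^(40/10) = 10000
1 + SNR = 10001
log2(10001) = 13.2878566418
C = 100 * 1000 * 13.2878566418 = 1328785.6642 bps
C = 1328.785664 kbps -> 1328.79 kbps (2 dp)

1328.79


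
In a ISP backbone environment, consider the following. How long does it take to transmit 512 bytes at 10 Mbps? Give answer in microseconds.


Given: packet = 512 bytes, bandwidth = 10 Mbps
Packet in bits = 512 * 8 = 4096 bits
Bandwidth = 10 * 10^6 = 10000000 bps
Time = 4096 / 10000000 seconds
Time in us = 4096 * 10^6 / 10000000 = 409.6

409.6


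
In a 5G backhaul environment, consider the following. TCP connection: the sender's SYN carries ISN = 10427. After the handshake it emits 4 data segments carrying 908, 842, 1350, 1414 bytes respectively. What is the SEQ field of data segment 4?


The SYN occupies sequence number ISN = 10427, so the first data byte is ISN + 1 = 10428.
SEQ of data segment i = (ISN + 1) + sum of payload sizes of segments 1..i-1.
Segment 1: SEQ = 10428, payload = 908 bytes
Segment 2: SEQ = 11336, payload = 842 bytes
Segment 3: SEQ = 12178, payload = 1350 bytes
Segment 4: SEQ = 13528, payload = 1414 bytes
SEQ of segment 4 = 10428 + 908 + 842 + 1350 = 13528

13528


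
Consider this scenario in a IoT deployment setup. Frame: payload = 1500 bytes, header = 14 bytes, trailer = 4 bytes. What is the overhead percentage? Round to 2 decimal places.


Given: payload = 1500 B, header = 14 B, trailer = 4 B
Overhead bytes = header + trailer = 14 + 4 = 18
Total frame = payload + overhead = 1500 + 18 = 1518
Overhead % = 18 / 1518 * 100 = 1.1858% -> 1.19% (2 dp)

1.19


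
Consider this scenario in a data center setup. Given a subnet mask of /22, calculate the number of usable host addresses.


Given: subnet mask /22
Host bits = 32 - 22 = 10
Total addresses = 2^10 = 1024
Usable hosts = 1024 - 2 (network + broadcast) = 1022

1022


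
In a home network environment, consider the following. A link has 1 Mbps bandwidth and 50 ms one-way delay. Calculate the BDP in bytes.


Given: bandwidth = 1 Mbps, delay = 50 ms
BDP in bits = 1 * 10^6 * 50 / 1000
BDP in bits = 50000
BDP in bytes = 50000 / 8 = 6250

6250


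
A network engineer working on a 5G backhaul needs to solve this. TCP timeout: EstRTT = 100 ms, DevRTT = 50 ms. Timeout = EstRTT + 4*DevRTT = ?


Given: EstRTT = 100 ms, DevRTT = 50 ms
Timeout = EstRTT + 4 * DevRTT
4 * DevRTT = 4 * 50 = 200
Timeout = 100 + 200 = 300 ms

300


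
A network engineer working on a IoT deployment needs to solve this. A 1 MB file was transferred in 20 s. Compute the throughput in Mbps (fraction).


Given: file = 1 MB, time = 20 s
File in Mb = 1 * 8 = 8 Mb
Throughput = 8 / 20 Mbps
Throughput = 2/5 Mbps

2/5


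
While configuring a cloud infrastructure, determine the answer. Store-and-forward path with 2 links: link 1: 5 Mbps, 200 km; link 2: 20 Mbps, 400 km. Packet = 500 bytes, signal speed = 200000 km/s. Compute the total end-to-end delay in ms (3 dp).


Packet = 500 bytes = 4000 bits. Store-and-forward: sum (t_trans + t_prop) per link.
Link 1: t_trans = 4000/(5*10^6) s = 0.8000 ms; t_prop = 200/200000 s = 1.0000 ms; subtotal = 1.8000 ms
Link 2: t_trans = 4000/(20*10^6) s = 0.2000 ms; t_prop = 400/200000 s = 2.0000 ms; subtotal = 2.2000 ms
End-to-end = 1.8000 + 2.2000 = 4.0000 ms -> 4.000 ms (3 dp)

4.000
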